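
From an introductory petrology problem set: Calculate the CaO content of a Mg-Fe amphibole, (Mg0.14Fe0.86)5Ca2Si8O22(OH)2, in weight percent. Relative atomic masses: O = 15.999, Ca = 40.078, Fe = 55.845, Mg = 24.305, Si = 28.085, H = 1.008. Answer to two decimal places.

Formula mass = 947.975 g/mol.
2 Ca → 2.0000 mol CaO per formula unit; M(CaO) = 56.077, so CaO mass = 112.154 g.
112.154/947.975 × 100 = 11.83 wt%.

11.83 wt%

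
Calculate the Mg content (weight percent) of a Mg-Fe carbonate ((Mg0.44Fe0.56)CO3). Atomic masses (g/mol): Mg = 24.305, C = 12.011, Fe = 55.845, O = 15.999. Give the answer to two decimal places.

10.49 weight percent

Molar mass of (Mg0.44Fe0.56)CO3: 0.44*24.305 + 0.56*55.845 + 1*12.011 + 3*15.999 = 101.975 g/mol.
Mass of Mg per formula unit: 0.44 × 24.305 = 10.694 g.
Weight fraction Mg = 10.694 / 101.975 = 0.1049.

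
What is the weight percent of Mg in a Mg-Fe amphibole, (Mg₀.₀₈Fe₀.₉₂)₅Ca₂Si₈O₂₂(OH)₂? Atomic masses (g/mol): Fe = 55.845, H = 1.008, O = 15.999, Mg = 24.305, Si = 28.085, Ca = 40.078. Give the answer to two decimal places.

M((Mg₀.₀₈Fe₀.₉₂)₅Ca₂Si₈O₂₂(OH)₂) = 957.437 g/mol.
Mg contributes 0.40 × 24.305 = 9.722 g per mole.
9.722/957.437 = 0.0102 → 1.02%.

1.02 weight percent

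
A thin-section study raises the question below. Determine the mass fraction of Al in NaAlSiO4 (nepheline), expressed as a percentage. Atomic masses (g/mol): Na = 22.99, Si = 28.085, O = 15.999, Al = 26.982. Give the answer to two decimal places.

M(NaAlSiO4) = 142.053 g/mol.
Al contributes 1 × 26.982 = 26.982 g per mole.
26.982/142.053 = 0.1899 → 18.99%.

18.99 mass %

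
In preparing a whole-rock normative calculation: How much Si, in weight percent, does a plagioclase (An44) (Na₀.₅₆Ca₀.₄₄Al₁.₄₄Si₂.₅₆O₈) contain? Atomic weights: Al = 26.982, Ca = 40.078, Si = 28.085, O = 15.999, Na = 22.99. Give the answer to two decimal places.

26.70 weight percent

Molar mass of Na₀.₅₆Ca₀.₄₄Al₁.₄₄Si₂.₅₆O₈: 0.56·22.99 + 0.44·40.078 + 1.44·26.982 + 2.56·28.085 + 8·15.999 = 269.252 g/mol.
Mass of Si per formula unit: 2.56 × 28.085 = 71.898 g.
Weight fraction Si = 71.898 / 269.252 = 0.2670.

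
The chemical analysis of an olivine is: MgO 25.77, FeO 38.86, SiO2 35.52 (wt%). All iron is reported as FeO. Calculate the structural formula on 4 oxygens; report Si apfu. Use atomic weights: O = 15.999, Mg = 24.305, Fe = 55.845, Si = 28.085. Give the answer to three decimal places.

1.001 Si apfu

25.77 wt% MgO ÷ 40.304 g/mol = 0.63939 mol, giving 0.63939 Mg and 0.63939 O.
38.86 wt% FeO ÷ 71.844 g/mol = 0.54089 mol, giving 0.54089 Fe and 0.54089 O.
35.52 wt% SiO2 ÷ 60.083 g/mol = 0.59118 mol, giving 0.59118 Si and 1.18236 O.
Oxygen sums to 2.36264; scaling by 4/2.36264 = 1.69302 puts the formula on 4 O.
Si: 0.59118 × 1.69302 = 1.001 atoms per formula unit.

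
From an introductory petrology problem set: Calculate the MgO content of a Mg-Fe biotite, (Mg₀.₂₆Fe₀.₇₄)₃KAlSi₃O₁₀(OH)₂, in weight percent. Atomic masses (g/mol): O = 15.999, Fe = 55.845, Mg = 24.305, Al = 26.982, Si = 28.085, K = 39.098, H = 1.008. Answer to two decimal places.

Formula mass = 487.273 g/mol.
0.78 Mg → 0.7800 mol MgO per formula unit; M(MgO) = 40.304, so MgO mass = 31.437 g.
31.437/487.273 × 100 = 6.45 wt%.

6.45 wt%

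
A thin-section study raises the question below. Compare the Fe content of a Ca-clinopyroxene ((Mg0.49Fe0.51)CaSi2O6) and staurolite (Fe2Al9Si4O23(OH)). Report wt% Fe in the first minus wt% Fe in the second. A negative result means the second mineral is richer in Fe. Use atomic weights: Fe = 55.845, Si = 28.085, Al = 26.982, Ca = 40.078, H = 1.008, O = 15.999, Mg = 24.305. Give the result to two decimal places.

-0.87 percentage points

First mineral: 28.481 g Fe in 232.632 g formula = 12.24 wt% Fe.
Second mineral: 111.690 g Fe in 851.852 g formula = 13.11 wt% Fe.
12.24% − 13.11% gives a difference of -0.87 percentage points.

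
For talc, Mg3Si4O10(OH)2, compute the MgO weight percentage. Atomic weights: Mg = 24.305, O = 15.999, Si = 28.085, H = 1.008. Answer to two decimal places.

Molar mass of Mg3Si4O10(OH)2 = 3*24.305 + 4*28.085 + 12*15.999 + 2*1.008 = 379.259 g/mol.
Each formula unit contains 3 Mg, equivalent to 3/1 = 3.0000 mol MgO.
M(MgO) = 1×24.305 + 1×15.999 = 40.304 g/mol.
Mass of MgO per formula unit = 3.0000 × 40.304 = 120.912 g.
MgO wt% = 120.912 / 379.259 × 100 = 31.88%.

31.88 wt%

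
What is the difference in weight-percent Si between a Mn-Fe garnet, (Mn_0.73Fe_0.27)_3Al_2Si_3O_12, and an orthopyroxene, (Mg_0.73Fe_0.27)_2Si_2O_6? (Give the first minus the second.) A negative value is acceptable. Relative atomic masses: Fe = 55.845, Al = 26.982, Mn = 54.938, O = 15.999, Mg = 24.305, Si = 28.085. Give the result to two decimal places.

-8.79 percentage points

First mineral: 84.255 g Si in 495.756 g formula = 17.00 wt% Si.
Second mineral: 56.170 g Si in 217.806 g formula = 25.79 wt% Si.
17.00% − 25.79% gives a difference of -8.79 percentage points.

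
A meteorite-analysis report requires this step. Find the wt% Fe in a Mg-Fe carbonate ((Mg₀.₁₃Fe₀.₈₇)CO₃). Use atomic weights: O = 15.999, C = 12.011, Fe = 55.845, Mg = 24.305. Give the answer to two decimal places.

Molar mass of (Mg₀.₁₃Fe₀.₈₇)CO₃: 0.13×24.305 + 0.87×55.845 + 1×12.011 + 3×15.999 = 111.753 g/mol.
Mass of Fe per formula unit: 0.87 × 55.845 = 48.585 g.
Weight fraction Fe = 48.585 / 111.753 = 0.4348.

43.48 wt%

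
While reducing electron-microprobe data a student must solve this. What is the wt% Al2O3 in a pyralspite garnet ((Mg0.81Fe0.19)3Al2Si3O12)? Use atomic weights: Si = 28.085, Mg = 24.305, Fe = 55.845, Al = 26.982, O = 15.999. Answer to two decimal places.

M((Mg0.81Fe0.19)3Al2Si3O12) = 421.100 g/mol; M(Al2O3) = 101.961 g/mol.
Moles Al2O3 per formula unit = 2 Al ÷ 2 = 1.0000.
Al2O3 fraction = (1.0000 × 101.961) / 421.100 = 101.961/421.100 = 0.2421.

24.21 wt%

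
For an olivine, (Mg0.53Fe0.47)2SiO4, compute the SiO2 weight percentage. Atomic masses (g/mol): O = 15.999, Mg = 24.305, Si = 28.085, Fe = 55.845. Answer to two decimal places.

Formula mass = 170.339 g/mol.
1 Si → 1.0000 mol SiO2 per formula unit; M(SiO2) = 60.083, so SiO2 mass = 60.083 g.
60.083/170.339 × 100 = 35.27 wt%.

35.27 wt%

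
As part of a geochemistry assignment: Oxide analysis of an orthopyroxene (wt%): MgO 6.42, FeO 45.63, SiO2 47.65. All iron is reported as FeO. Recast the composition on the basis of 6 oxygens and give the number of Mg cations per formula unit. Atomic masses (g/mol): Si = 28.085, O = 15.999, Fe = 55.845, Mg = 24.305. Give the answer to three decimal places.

MgO: 6.42/40.304 = 0.15929 mol → 0.15929 mol Mg, 0.15929 mol O.
FeO: 45.63/71.844 = 0.63513 mol → 0.63513 mol Fe, 0.63513 mol O.
SiO2: 47.65/60.083 = 0.79307 mol → 0.79307 mol Si, 1.58614 mol O.
Total oxygen = 2.38056 mol. Normalization factor = 6/2.38056 = 2.52042.
Mg per 6 O = 0.15929 × 2.52042 = 0.401.

0.401 Mg apfu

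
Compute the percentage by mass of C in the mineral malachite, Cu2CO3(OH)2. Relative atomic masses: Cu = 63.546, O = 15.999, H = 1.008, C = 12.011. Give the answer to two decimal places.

5.43 weight percent

Molar mass of Cu2CO3(OH)2: 2·63.546 + 1·12.011 + 5·15.999 + 2·1.008 = 221.114 g/mol.
Mass of C per formula unit: 1 × 12.011 = 12.011 g.
Weight fraction C = 12.011 / 221.114 = 0.0543.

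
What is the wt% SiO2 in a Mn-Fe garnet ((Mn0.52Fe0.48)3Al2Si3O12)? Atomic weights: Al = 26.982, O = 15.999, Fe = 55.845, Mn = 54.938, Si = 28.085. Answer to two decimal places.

36.32 wt%

Molar mass of (Mn0.52Fe0.48)3Al2Si3O12 = 1.56*54.938 + 1.44*55.845 + 2*26.982 + 3*28.085 + 12*15.999 = 496.327 g/mol.
Each formula unit contains 3 Si, equivalent to 3/1 = 3.0000 mol SiO2.
M(SiO2) = 1×28.085 + 2×15.999 = 60.083 g/mol.
Mass of SiO2 per formula unit = 3.0000 × 60.083 = 180.249 g.
SiO2 wt% = 180.249 / 496.327 × 100 = 36.32%.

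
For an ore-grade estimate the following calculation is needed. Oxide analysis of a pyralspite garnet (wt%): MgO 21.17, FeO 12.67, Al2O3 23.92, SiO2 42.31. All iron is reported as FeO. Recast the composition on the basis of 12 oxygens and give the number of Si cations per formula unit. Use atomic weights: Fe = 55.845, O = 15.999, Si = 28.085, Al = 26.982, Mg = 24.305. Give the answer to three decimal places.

MgO (M=40.304): mol = 0.52526; Mg = 0.52526, O = 0.52526.
FeO (M=71.844): mol = 0.17635; Fe = 0.17635, O = 0.17635.
Al2O3 (M=101.961): mol = 0.23460; Al = 0.46920, O = 0.70380.
SiO2 (M=60.083): mol = 0.70419; Si = 0.70419, O = 1.40838.
ΣO = 2.81379; factor = 12/ΣO = 4.26471.
Si apfu = 0.70419 × 4.26471 = 3.003.

3.003 Si apfu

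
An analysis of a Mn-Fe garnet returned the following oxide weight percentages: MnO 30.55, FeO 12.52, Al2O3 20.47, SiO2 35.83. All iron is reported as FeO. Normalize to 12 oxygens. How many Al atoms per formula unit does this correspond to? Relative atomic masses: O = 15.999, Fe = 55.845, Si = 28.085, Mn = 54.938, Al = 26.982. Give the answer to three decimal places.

2.008 Al apfu

30.55 wt% MnO ÷ 70.937 g/mol = 0.43066 mol, giving 0.43066 Mn and 0.43066 O.
12.52 wt% FeO ÷ 71.844 g/mol = 0.17427 mol, giving 0.17427 Fe and 0.17427 O.
20.47 wt% Al2O3 ÷ 101.961 g/mol = 0.20076 mol, giving 0.40152 Al and 0.60228 O.
35.83 wt% SiO2 ÷ 60.083 g/mol = 0.59634 mol, giving 0.59634 Si and 1.19268 O.
Oxygen sums to 2.39989; scaling by 12/2.39989 = 5.00023 puts the formula on 12 O.
Al: 0.40152 × 5.00023 = 2.008 atoms per formula unit.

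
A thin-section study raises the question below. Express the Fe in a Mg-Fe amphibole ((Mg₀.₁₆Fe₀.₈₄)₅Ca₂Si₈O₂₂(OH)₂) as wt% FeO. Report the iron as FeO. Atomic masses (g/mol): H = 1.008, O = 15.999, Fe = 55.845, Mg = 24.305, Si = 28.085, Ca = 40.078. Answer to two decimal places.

Formula mass = 944.821 g/mol.
4.20 Fe → 4.2000 mol FeO per formula unit; M(FeO) = 71.844, so FeO mass = 301.745 g.
301.745/944.821 × 100 = 31.94 wt%.

31.94 wt%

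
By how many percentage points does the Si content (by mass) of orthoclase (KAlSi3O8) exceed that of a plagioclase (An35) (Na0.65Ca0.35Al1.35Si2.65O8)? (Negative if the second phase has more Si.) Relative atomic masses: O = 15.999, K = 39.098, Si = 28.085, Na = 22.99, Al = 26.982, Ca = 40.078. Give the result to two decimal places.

2.48 percentage points

Si in KAlSi3O8: molar mass 278.327 g/mol; 3×28.085 = 84.255 g → 30.27 wt%.
Si in Na0.65Ca0.35Al1.35Si2.65O8: molar mass 267.814 g/mol; 2.65×28.085 = 74.425 g → 27.79 wt%.
Difference = 30.27 − 27.79 = 2.48 percentage points.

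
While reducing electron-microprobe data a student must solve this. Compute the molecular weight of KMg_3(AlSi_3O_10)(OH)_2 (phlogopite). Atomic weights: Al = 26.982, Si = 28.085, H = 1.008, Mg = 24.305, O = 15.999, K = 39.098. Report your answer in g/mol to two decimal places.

M = 1*39.098 + 3*24.305 + 1*26.982 + 3*28.085 + 12*15.999 + 2*1.008

417.25 g/mol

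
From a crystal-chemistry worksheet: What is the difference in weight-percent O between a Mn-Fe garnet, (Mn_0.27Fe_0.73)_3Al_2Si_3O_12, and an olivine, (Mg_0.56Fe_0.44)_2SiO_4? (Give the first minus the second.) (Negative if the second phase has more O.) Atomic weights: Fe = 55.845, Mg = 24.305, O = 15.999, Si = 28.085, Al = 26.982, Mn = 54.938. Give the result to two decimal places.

0.64 percentage points

O in (Mn_0.27Fe_0.73)_3Al_2Si_3O_12: molar mass 497.007 g/mol; 12×15.999 = 191.988 g → 38.63 wt%.
O in (Mg_0.56Fe_0.44)_2SiO_4: molar mass 168.446 g/mol; 4×15.999 = 63.996 g → 37.99 wt%.
Difference = 38.63 − 37.99 = 0.64 percentage points.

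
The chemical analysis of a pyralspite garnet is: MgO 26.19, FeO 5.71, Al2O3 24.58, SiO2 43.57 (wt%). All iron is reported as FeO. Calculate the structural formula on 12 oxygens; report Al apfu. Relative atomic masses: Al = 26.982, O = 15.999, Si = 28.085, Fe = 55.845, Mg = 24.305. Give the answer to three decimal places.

MgO: 26.19/40.304 = 0.64981 mol → 0.64981 mol Mg, 0.64981 mol O.
FeO: 5.71/71.844 = 0.07948 mol → 0.07948 mol Fe, 0.07948 mol O.
Al2O3: 24.58/101.961 = 0.24107 mol → 0.48214 mol Al, 0.72321 mol O.
SiO2: 43.57/60.083 = 0.72516 mol → 0.72516 mol Si, 1.45032 mol O.
Total oxygen = 2.90282 mol. Normalization factor = 12/2.90282 = 4.13391.
Al per 12 O = 0.48214 × 4.13391 = 1.993.

1.993 Al apfu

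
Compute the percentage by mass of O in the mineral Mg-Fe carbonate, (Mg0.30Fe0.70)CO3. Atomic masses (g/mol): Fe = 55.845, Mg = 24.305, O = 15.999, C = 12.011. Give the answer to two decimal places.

Molar mass of (Mg0.30Fe0.70)CO3: 0.30*24.305 + 0.70*55.845 + 1*12.011 + 3*15.999 = 106.391 g/mol.
Mass of O per formula unit: 3 × 15.999 = 47.997 g.
Weight fraction O = 47.997 / 106.391 = 0.4511.

45.11 wt%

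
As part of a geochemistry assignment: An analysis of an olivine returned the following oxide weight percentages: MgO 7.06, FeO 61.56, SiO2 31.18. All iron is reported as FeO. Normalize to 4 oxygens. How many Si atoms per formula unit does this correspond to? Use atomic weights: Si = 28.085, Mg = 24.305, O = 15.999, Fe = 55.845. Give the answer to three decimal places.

1.003 Si apfu

7.06 wt% MgO ÷ 40.304 g/mol = 0.17517 mol, giving 0.17517 Mg and 0.17517 O.
61.56 wt% FeO ÷ 71.844 g/mol = 0.85686 mol, giving 0.85686 Fe and 0.85686 O.
31.18 wt% SiO2 ÷ 60.083 g/mol = 0.51895 mol, giving 0.51895 Si and 1.03790 O.
Oxygen sums to 2.06993; scaling by 4/2.06993 = 1.93243 puts the formula on 4 O.
Si: 0.51895 × 1.93243 = 1.003 atoms per formula unit.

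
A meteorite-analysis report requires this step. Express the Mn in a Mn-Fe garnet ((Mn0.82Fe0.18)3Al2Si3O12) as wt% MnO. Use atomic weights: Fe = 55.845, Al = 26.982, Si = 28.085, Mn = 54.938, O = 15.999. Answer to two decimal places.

35.22 wt%

Formula mass = 495.511 g/mol.
2.46 Mn → 2.4600 mol MnO per formula unit; M(MnO) = 70.937, so MnO mass = 174.505 g.
174.505/495.511 × 100 = 35.22 wt%.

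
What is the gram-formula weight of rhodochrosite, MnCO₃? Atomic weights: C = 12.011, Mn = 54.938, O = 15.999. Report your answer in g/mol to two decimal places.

114.95 g/mol

The formula mass is the sum 1(54.938) + 1(12.011) + 3(15.999).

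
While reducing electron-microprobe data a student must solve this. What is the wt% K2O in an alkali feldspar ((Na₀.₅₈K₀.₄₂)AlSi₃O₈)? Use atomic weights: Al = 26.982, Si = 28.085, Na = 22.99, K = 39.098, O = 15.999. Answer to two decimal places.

Molar mass of (Na₀.₅₈K₀.₄₂)AlSi₃O₈ = 0.58*22.99 + 0.42*39.098 + 1*26.982 + 3*28.085 + 8*15.999 = 268.984 g/mol.
Each formula unit contains 0.42 K, equivalent to 0.42/2 = 0.2100 mol K2O.
M(K2O) = 2×39.098 + 1×15.999 = 94.195 g/mol.
Mass of K2O per formula unit = 0.2100 × 94.195 = 19.781 g.
K2O wt% = 19.781 / 268.984 × 100 = 7.35%.

7.35 wt%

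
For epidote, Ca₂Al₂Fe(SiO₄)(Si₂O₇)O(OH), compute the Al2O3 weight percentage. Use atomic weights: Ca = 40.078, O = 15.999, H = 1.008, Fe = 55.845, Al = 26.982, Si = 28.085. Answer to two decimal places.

21.10 wt%

Formula mass = 483.215 g/mol.
2 Al → 1.0000 mol Al2O3 per formula unit; M(Al2O3) = 101.961, so Al2O3 mass = 101.961 g.
101.961/483.215 × 100 = 21.10 wt%.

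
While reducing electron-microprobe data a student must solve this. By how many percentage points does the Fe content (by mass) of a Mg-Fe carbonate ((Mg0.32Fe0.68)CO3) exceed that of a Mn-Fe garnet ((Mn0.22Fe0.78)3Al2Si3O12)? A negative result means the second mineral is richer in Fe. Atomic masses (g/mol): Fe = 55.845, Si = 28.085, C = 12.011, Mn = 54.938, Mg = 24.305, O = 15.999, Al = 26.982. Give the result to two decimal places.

Fe in (Mg0.32Fe0.68)CO3: molar mass 105.760 g/mol; 0.68×55.845 = 37.975 g → 35.91 wt%.
Fe in (Mn0.22Fe0.78)3Al2Si3O12: molar mass 497.143 g/mol; 2.34×55.845 = 130.677 g → 26.29 wt%.
Difference = 35.91 − 26.29 = 9.62 percentage points.

9.62 percentage points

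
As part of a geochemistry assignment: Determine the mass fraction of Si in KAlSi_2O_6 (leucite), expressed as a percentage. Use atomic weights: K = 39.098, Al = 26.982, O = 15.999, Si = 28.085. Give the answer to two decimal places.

M(KAlSi_2O_6) = 218.244 g/mol.
Si contributes 2 × 28.085 = 56.170 g per mole.
56.170/218.244 = 0.2574 → 25.74%.

25.74 weight percent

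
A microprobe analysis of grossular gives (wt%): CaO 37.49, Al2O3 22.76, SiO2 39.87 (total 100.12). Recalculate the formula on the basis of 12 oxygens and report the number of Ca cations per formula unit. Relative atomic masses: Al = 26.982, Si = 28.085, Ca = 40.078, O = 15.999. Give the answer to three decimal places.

37.49 wt% CaO ÷ 56.077 g/mol = 0.66855 mol, giving 0.66855 Ca and 0.66855 O.
22.76 wt% Al2O3 ÷ 101.961 g/mol = 0.22322 mol, giving 0.44644 Al and 0.66966 O.
39.87 wt% SiO2 ÷ 60.083 g/mol = 0.66358 mol, giving 0.66358 Si and 1.32716 O.
Oxygen sums to 2.66537; scaling by 12/2.66537 = 4.50219 puts the formula on 12 O.
Ca: 0.66855 × 4.50219 = 3.010 atoms per formula unit.

3.010 Ca apfu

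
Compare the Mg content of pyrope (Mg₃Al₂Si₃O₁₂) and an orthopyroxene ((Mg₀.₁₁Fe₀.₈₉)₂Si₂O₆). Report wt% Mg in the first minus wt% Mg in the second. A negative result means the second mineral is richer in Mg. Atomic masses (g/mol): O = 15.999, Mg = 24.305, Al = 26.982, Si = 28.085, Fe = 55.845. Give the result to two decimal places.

16.01 percentage points

First mineral: 72.915 g Mg in 403.122 g formula = 18.09 wt% Mg.
Second mineral: 5.347 g Mg in 256.915 g formula = 2.08 wt% Mg.
18.09% − 2.08% gives a difference of 16.01 percentage points.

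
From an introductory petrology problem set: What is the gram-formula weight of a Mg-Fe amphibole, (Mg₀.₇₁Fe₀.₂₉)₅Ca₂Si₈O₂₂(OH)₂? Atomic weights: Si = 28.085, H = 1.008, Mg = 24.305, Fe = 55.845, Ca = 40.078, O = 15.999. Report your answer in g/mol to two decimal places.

858.09 g/mol

The formula mass is the sum 3.55·24.305 + 1.45·55.845 + 2·40.078 + 8·28.085 + 24·15.999 + 2·1.008.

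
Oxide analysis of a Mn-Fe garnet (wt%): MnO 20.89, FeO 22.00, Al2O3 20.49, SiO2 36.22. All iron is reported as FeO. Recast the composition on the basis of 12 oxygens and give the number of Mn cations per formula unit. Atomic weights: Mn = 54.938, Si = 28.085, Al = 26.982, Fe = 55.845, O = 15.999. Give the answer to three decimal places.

MnO: 20.89/70.937 = 0.29449 mol → 0.29449 mol Mn, 0.29449 mol O.
FeO: 22.00/71.844 = 0.30622 mol → 0.30622 mol Fe, 0.30622 mol O.
Al2O3: 20.49/101.961 = 0.20096 mol → 0.40192 mol Al, 0.60288 mol O.
SiO2: 36.22/60.083 = 0.60283 mol → 0.60283 mol Si, 1.20566 mol O.
Total oxygen = 2.40925 mol. Normalization factor = 12/2.40925 = 4.98080.
Mn per 12 O = 0.29449 × 4.98080 = 1.467.

1.467 Mn apfu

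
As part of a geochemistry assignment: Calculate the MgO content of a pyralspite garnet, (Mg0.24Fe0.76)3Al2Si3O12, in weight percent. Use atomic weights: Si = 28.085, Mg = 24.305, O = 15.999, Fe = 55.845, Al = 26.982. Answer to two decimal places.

Formula mass = 475.033 g/mol.
0.72 Mg → 0.7200 mol MgO per formula unit; M(MgO) = 40.304, so MgO mass = 29.019 g.
29.019/475.033 × 100 = 6.11 wt%.

6.11 wt%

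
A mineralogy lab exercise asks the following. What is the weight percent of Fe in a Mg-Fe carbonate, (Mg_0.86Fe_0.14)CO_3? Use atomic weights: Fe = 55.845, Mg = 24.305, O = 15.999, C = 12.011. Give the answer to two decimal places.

M((Mg_0.86Fe_0.14)CO_3) = 88.729 g/mol.
Fe contributes 0.14 × 55.845 = 7.818 g per mole.
7.818/88.729 = 0.0881 → 8.81%.

8.81 weight percent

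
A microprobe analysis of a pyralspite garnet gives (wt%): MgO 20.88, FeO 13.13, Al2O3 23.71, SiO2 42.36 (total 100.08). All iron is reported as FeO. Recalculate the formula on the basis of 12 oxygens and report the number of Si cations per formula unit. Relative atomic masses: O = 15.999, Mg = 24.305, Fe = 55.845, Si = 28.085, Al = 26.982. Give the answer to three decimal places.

20.88 wt% MgO ÷ 40.304 g/mol = 0.51806 mol, giving 0.51806 Mg and 0.51806 O.
13.13 wt% FeO ÷ 71.844 g/mol = 0.18276 mol, giving 0.18276 Fe and 0.18276 O.
23.71 wt% Al2O3 ÷ 101.961 g/mol = 0.23254 mol, giving 0.46508 Al and 0.69762 O.
42.36 wt% SiO2 ÷ 60.083 g/mol = 0.70502 mol, giving 0.70502 Si and 1.41004 O.
Oxygen sums to 2.80848; scaling by 12/2.80848 = 4.27277 puts the formula on 12 O.
Si: 0.70502 × 4.27277 = 3.012 atoms per formula unit.

3.012 Si apfu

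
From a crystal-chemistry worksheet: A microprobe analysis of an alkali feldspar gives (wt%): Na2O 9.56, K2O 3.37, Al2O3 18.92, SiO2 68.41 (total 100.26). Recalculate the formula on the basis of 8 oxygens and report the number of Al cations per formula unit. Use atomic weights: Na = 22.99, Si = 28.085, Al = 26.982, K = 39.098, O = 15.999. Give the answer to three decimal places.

9.56 wt% Na2O ÷ 61.979 g/mol = 0.15425 mol, giving 0.30850 Na and 0.15425 O.
3.37 wt% K2O ÷ 94.195 g/mol = 0.03578 mol, giving 0.07156 K and 0.03578 O.
18.92 wt% Al2O3 ÷ 101.961 g/mol = 0.18556 mol, giving 0.37112 Al and 0.55668 O.
68.41 wt% SiO2 ÷ 60.083 g/mol = 1.13859 mol, giving 1.13859 Si and 2.27718 O.
Oxygen sums to 3.02389; scaling by 8/3.02389 = 2.64560 puts the formula on 8 O.
Al: 0.37112 × 2.64560 = 0.982 atoms per formula unit.

0.982 Al apfu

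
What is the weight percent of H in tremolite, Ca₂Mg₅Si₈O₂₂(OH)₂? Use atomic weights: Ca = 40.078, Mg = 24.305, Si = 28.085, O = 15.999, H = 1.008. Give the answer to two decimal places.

0.25 weight percent

Formula mass = 2·40.078 + 5·24.305 + 8·28.085 + 24·15.999 + 2·1.008 = 812.353 g/mol, of which 2.016 g is H.
So H makes up 2.016/812.353 = 0.0025 of the mass, i.e. 0.25%.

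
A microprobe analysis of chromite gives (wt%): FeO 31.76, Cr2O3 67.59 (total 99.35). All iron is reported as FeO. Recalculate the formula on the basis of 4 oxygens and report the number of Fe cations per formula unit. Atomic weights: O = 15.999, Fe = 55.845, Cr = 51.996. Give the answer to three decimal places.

0.996 Fe apfu

FeO (M=71.844): mol = 0.44207; Fe = 0.44207, O = 0.44207.
Cr2O3 (M=151.989): mol = 0.44470; Cr = 0.88940, O = 1.33410.
ΣO = 1.77617; factor = 4/ΣO = 2.25204.
Fe apfu = 0.44207 × 2.25204 = 0.996.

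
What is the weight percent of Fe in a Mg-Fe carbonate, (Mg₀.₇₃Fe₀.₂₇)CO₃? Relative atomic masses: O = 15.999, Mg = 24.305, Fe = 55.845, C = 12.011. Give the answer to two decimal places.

16.24 mass %

M((Mg₀.₇₃Fe₀.₂₇)CO₃) = 92.829 g/mol.
Fe contributes 0.27 × 55.845 = 15.078 g per mole.
15.078/92.829 = 0.1624 → 16.24%.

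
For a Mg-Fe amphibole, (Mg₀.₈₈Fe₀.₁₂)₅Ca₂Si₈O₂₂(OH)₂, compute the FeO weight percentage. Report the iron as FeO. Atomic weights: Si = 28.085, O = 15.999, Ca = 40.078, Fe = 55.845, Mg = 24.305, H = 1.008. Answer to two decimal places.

5.19 wt%

Formula mass = 831.277 g/mol.
0.60 Fe → 0.6000 mol FeO per formula unit; M(FeO) = 71.844, so FeO mass = 43.106 g.
43.106/831.277 × 100 = 5.19 wt%.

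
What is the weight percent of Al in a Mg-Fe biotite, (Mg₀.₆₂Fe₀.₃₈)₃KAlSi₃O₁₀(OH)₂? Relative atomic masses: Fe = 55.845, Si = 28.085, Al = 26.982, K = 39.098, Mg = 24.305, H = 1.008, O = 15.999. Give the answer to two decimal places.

Formula mass = 1.86*24.305 + 1.14*55.845 + 1*39.098 + 1*26.982 + 3*28.085 + 12*15.999 + 2*1.008 = 453.210 g/mol, of which 26.982 g is Al.
So Al makes up 26.982/453.210 = 0.0595 of the mass, i.e. 5.95%.

5.95 weight percent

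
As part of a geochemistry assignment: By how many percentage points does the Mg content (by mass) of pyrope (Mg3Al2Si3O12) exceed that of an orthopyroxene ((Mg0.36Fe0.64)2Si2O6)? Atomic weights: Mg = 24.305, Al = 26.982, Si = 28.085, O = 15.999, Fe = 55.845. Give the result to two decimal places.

10.83 percentage points

M(Mg3Al2Si3O12) = 403.122 g/mol, so wt% Mg = 72.915/403.122 × 100 = 18.09%.
M((Mg0.36Fe0.64)2Si2O6) = 241.145 g/mol, so wt% Mg = 17.500/241.145 × 100 = 7.26%.
18.09 − 7.26 = 10.83 pp.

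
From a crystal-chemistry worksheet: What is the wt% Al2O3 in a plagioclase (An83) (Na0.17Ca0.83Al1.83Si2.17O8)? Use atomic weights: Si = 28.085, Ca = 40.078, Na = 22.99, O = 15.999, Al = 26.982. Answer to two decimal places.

33.87 wt%

M(Na0.17Ca0.83Al1.83Si2.17O8) = 275.487 g/mol; M(Al2O3) = 101.961 g/mol.
Moles Al2O3 per formula unit = 1.83 Al ÷ 2 = 0.9150.
Al2O3 fraction = (0.9150 × 101.961) / 275.487 = 93.294/275.487 = 0.3387.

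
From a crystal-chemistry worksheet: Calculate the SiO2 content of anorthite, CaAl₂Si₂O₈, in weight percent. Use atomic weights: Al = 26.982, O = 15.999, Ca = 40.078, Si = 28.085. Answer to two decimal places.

43.19 wt%

Formula mass = 278.204 g/mol.
2 Si → 2.0000 mol SiO2 per formula unit; M(SiO2) = 60.083, so SiO2 mass = 120.166 g.
120.166/278.204 × 100 = 43.19 wt%.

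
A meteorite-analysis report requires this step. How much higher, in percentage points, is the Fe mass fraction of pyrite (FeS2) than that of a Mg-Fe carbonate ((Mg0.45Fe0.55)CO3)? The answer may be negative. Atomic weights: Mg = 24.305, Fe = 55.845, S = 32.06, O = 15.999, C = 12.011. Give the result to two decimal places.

First mineral: 55.845 g Fe in 119.965 g formula = 46.55 wt% Fe.
Second mineral: 30.715 g Fe in 101.660 g formula = 30.21 wt% Fe.
46.55% − 30.21% gives a difference of 16.34 percentage points.

16.34 percentage points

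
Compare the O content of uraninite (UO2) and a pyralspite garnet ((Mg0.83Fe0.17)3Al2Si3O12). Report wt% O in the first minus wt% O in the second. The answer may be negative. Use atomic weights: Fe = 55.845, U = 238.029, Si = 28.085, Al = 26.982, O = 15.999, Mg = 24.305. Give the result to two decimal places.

O in UO2: molar mass 270.027 g/mol; 2×15.999 = 31.998 g → 11.85 wt%.
O in (Mg0.83Fe0.17)3Al2Si3O12: molar mass 419.207 g/mol; 12×15.999 = 191.988 g → 45.80 wt%.
Difference = 11.85 − 45.80 = -33.95 percentage points.

-33.95 percentage points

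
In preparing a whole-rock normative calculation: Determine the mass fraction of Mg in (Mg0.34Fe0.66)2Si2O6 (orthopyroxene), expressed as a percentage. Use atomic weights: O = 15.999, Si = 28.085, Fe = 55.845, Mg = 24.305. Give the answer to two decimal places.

6.82 wt%

Formula mass = 0.68·24.305 + 1.32·55.845 + 2·28.085 + 6·15.999 = 242.407 g/mol, of which 16.527 g is Mg.
So Mg makes up 16.527/242.407 = 0.0682 of the mass, i.e. 6.82%.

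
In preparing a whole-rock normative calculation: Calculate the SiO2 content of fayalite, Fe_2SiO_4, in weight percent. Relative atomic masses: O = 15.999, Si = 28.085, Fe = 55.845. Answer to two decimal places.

29.49 wt%

Molar mass of Fe_2SiO_4 = 2·55.845 + 1·28.085 + 4·15.999 = 203.771 g/mol.
Each formula unit contains 1 Si, equivalent to 1/1 = 1.0000 mol SiO2.
M(SiO2) = 1×28.085 + 2×15.999 = 60.083 g/mol.
Mass of SiO2 per formula unit = 1.0000 × 60.083 = 60.083 g.
SiO2 wt% = 60.083 / 203.771 × 100 = 29.49%.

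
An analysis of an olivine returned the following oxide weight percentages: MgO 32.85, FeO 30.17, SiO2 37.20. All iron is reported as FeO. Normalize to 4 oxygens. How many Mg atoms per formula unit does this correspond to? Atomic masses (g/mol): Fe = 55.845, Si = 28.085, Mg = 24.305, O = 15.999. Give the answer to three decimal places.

32.85 wt% MgO ÷ 40.304 g/mol = 0.81506 mol, giving 0.81506 Mg and 0.81506 O.
30.17 wt% FeO ÷ 71.844 g/mol = 0.41994 mol, giving 0.41994 Fe and 0.41994 O.
37.20 wt% SiO2 ÷ 60.083 g/mol = 0.61914 mol, giving 0.61914 Si and 1.23828 O.
Oxygen sums to 2.47328; scaling by 4/2.47328 = 1.61729 puts the formula on 4 O.
Mg: 0.81506 × 1.61729 = 1.318 atoms per formula unit.

1.318 Mg apfu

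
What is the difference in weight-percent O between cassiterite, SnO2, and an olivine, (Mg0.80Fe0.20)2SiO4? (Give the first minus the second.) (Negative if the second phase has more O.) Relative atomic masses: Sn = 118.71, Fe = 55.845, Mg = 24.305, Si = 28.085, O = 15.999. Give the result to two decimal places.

-20.51 percentage points

M(SnO2) = 150.708 g/mol, so wt% O = 31.998/150.708 × 100 = 21.23%.
M((Mg0.80Fe0.20)2SiO4) = 153.307 g/mol, so wt% O = 63.996/153.307 × 100 = 41.74%.
21.23 − 41.74 = -20.51 pp.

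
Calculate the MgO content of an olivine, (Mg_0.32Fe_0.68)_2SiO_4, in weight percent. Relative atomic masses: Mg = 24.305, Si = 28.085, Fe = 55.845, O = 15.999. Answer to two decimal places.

Molar mass of (Mg_0.32Fe_0.68)_2SiO_4 = 0.64*24.305 + 1.36*55.845 + 1*28.085 + 4*15.999 = 183.585 g/mol.
Each formula unit contains 0.64 Mg, equivalent to 0.64/1 = 0.6400 mol MgO.
M(MgO) = 1×24.305 + 1×15.999 = 40.304 g/mol.
Mass of MgO per formula unit = 0.6400 × 40.304 = 25.795 g.
MgO wt% = 25.795 / 183.585 × 100 = 14.05%.

14.05 wt%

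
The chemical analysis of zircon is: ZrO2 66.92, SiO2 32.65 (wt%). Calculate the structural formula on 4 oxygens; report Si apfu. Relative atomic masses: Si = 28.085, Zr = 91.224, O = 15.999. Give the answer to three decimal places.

1.000 Si apfu

66.92 wt% ZrO2 ÷ 123.222 g/mol = 0.54308 mol, giving 0.54308 Zr and 1.08616 O.
32.65 wt% SiO2 ÷ 60.083 g/mol = 0.54341 mol, giving 0.54341 Si and 1.08682 O.
Oxygen sums to 2.17298; scaling by 4/2.17298 = 1.84079 puts the formula on 4 O.
Si: 0.54341 × 1.84079 = 1.000 atoms per formula unit.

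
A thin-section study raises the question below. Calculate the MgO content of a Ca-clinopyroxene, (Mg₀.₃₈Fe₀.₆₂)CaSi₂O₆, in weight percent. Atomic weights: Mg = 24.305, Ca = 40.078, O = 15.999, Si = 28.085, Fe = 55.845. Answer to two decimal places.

Formula mass = 236.102 g/mol.
0.38 Mg → 0.3800 mol MgO per formula unit; M(MgO) = 40.304, so MgO mass = 15.316 g.
15.316/236.102 × 100 = 6.49 wt%.

6.49 wt%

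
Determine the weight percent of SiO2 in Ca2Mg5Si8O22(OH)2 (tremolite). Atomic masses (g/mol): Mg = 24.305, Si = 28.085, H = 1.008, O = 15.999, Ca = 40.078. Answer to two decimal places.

M(Ca2Mg5Si8O22(OH)2) = 812.353 g/mol; M(SiO2) = 60.083 g/mol.
Moles SiO2 per formula unit = 8 Si ÷ 1 = 8.0000.
SiO2 fraction = (8.0000 × 60.083) / 812.353 = 480.664/812.353 = 0.5917.

59.17 wt%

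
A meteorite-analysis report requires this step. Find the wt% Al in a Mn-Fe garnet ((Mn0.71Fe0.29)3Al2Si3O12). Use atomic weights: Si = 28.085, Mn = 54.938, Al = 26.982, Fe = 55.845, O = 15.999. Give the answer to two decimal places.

10.88 weight percent

Molar mass of (Mn0.71Fe0.29)3Al2Si3O12: 2.13·54.938 + 0.87·55.845 + 2·26.982 + 3·28.085 + 12·15.999 = 495.810 g/mol.
Mass of Al per formula unit: 2 × 26.982 = 53.964 g.
Weight fraction Al = 53.964 / 495.810 = 0.1088.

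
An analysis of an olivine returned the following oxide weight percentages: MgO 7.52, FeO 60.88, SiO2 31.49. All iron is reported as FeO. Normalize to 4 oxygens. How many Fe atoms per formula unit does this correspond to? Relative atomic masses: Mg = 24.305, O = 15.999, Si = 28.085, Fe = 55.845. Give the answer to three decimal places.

MgO: 7.52/40.304 = 0.18658 mol → 0.18658 mol Mg, 0.18658 mol O.
FeO: 60.88/71.844 = 0.84739 mol → 0.84739 mol Fe, 0.84739 mol O.
SiO2: 31.49/60.083 = 0.52411 mol → 0.52411 mol Si, 1.04822 mol O.
Total oxygen = 2.08219 mol. Normalization factor = 4/2.08219 = 1.92105.
Fe per 4 O = 0.84739 × 1.92105 = 1.628.

1.628 Fe apfu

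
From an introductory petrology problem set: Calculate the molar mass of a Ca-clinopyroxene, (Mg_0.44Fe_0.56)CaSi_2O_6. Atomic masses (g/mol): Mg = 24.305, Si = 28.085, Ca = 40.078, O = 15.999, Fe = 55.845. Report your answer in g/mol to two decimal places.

M = 0.44*24.305 + 0.56*55.845 + 1*40.078 + 2*28.085 + 6*15.999

234.21 g/mol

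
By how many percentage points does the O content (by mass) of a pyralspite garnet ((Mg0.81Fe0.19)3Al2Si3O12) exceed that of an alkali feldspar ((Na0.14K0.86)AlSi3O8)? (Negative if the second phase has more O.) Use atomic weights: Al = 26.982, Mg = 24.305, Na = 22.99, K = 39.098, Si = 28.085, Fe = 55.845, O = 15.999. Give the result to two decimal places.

First mineral: 191.988 g O in 421.100 g formula = 45.59 wt% O.
Second mineral: 127.992 g O in 276.072 g formula = 46.36 wt% O.
45.59% − 46.36% gives a difference of -0.77 percentage points.

-0.77 percentage points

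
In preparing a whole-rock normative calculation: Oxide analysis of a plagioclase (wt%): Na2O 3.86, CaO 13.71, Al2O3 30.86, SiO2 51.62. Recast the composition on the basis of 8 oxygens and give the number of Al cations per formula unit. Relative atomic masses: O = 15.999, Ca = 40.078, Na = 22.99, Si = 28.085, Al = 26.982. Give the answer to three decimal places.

1.651 Al apfu

Na2O: 3.86/61.979 = 0.06228 mol → 0.12456 mol Na, 0.06228 mol O.
CaO: 13.71/56.077 = 0.24449 mol → 0.24449 mol Ca, 0.24449 mol O.
Al2O3: 30.86/101.961 = 0.30266 mol → 0.60532 mol Al, 0.90798 mol O.
SiO2: 51.62/60.083 = 0.85914 mol → 0.85914 mol Si, 1.71828 mol O.
Total oxygen = 2.93303 mol. Normalization factor = 8/2.93303 = 2.72755.
Al per 8 O = 0.60532 × 2.72755 = 1.651.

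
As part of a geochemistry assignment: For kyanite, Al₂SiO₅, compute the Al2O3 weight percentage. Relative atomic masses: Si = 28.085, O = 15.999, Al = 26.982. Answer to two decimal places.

M(Al₂SiO₅) = 162.044 g/mol; M(Al2O3) = 101.961 g/mol.
Moles Al2O3 per formula unit = 2 Al ÷ 2 = 1.0000.
Al2O3 fraction = (1.0000 × 101.961) / 162.044 = 101.961/162.044 = 0.6292.

62.92 wt%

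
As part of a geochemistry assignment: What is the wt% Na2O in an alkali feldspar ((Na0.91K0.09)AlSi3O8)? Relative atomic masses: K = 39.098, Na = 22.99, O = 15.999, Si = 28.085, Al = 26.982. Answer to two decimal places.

10.70 wt%

Molar mass of (Na0.91K0.09)AlSi3O8 = 0.91·22.99 + 0.09·39.098 + 1·26.982 + 3·28.085 + 8·15.999 = 263.669 g/mol.
Each formula unit contains 0.91 Na, equivalent to 0.91/2 = 0.4550 mol Na2O.
M(Na2O) = 2×22.99 + 1×15.999 = 61.979 g/mol.
Mass of Na2O per formula unit = 0.4550 × 61.979 = 28.200 g.
Na2O wt% = 28.200 / 263.669 × 100 = 10.70%.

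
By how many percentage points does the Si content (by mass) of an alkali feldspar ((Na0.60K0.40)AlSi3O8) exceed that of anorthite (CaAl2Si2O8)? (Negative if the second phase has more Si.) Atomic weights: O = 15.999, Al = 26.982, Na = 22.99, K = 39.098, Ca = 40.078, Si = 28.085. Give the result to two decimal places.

First mineral: 84.255 g Si in 268.662 g formula = 31.36 wt% Si.
Second mineral: 56.170 g Si in 278.204 g formula = 20.19 wt% Si.
31.36% − 20.19% gives a difference of 11.17 percentage points.

11.17 percentage points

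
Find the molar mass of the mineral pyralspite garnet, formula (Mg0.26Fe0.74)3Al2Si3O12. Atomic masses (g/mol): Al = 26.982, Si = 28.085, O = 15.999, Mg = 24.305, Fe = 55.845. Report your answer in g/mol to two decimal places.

Mg: 0.78 × 24.305 = 18.9579
Fe: 2.22 × 55.845 = 123.9759
Al: 2 × 26.982 = 53.9640
Si: 3 × 28.085 = 84.2550
O: 12 × 15.999 = 191.9880
Summing the contributions gives the formula mass.

473.14 g/mol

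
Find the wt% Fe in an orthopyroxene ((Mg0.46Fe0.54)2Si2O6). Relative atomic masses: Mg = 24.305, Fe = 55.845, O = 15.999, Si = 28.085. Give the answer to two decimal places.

Molar mass of (Mg0.46Fe0.54)2Si2O6: 0.92*24.305 + 1.08*55.845 + 2*28.085 + 6*15.999 = 234.837 g/mol.
Mass of Fe per formula unit: 1.08 × 55.845 = 60.313 g.
Weight fraction Fe = 60.313 / 234.837 = 0.2568.

25.68 wt%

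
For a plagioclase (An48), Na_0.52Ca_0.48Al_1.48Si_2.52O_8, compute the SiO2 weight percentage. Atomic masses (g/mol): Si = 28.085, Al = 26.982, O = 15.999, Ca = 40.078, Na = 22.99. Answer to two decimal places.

56.10 wt%

M(Na_0.52Ca_0.48Al_1.48Si_2.52O_8) = 269.892 g/mol; M(SiO2) = 60.083 g/mol.
Moles SiO2 per formula unit = 2.52 Si ÷ 1 = 2.5200.
SiO2 fraction = (2.5200 × 60.083) / 269.892 = 151.409/269.892 = 0.5610.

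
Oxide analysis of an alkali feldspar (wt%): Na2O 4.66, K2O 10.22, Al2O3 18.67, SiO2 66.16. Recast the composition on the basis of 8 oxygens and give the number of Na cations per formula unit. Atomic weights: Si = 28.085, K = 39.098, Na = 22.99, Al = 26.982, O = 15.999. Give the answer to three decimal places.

Na2O (M=61.979): mol = 0.07519; Na = 0.15038, O = 0.07519.
K2O (M=94.195): mol = 0.10850; K = 0.21700, O = 0.10850.
Al2O3 (M=101.961): mol = 0.18311; Al = 0.36622, O = 0.54933.
SiO2 (M=60.083): mol = 1.10114; Si = 1.10114, O = 2.20228.
ΣO = 2.93530; factor = 8/ΣO = 2.72545.
Na apfu = 0.15038 × 2.72545 = 0.410.

0.410 Na apfu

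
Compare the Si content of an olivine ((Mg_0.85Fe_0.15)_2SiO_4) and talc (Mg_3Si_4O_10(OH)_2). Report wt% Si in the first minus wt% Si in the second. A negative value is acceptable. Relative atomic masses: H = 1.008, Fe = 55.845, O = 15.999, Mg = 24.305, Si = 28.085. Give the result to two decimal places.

M((Mg_0.85Fe_0.15)_2SiO_4) = 150.153 g/mol, so wt% Si = 28.085/150.153 × 100 = 18.70%.
M(Mg_3Si_4O_10(OH)_2) = 379.259 g/mol, so wt% Si = 112.340/379.259 × 100 = 29.62%.
18.70 − 29.62 = -10.92 pp.

-10.92 percentage points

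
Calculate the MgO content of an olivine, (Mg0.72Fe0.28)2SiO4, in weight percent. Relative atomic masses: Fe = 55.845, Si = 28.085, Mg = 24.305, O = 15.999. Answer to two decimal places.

M((Mg0.72Fe0.28)2SiO4) = 158.353 g/mol; M(MgO) = 40.304 g/mol.
Moles MgO per formula unit = 1.44 Mg ÷ 1 = 1.4400.
MgO fraction = (1.4400 × 40.304) / 158.353 = 58.038/158.353 = 0.3665.

36.65 wt%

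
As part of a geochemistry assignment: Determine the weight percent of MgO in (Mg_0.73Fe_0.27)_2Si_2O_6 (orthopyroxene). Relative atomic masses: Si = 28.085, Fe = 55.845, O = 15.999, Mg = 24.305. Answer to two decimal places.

Formula mass = 217.806 g/mol.
1.46 Mg → 1.4600 mol MgO per formula unit; M(MgO) = 40.304, so MgO mass = 58.844 g.
58.844/217.806 × 100 = 27.02 wt%.

27.02 wt%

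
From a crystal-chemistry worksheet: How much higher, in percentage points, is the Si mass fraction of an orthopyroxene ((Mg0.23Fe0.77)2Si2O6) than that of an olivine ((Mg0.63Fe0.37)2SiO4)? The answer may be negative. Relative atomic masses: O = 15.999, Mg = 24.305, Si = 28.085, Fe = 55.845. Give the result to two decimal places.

5.41 percentage points

M((Mg0.23Fe0.77)2Si2O6) = 249.346 g/mol, so wt% Si = 56.170/249.346 × 100 = 22.53%.
M((Mg0.63Fe0.37)2SiO4) = 164.031 g/mol, so wt% Si = 28.085/164.031 × 100 = 17.12%.
22.53 − 17.12 = 5.41 pp.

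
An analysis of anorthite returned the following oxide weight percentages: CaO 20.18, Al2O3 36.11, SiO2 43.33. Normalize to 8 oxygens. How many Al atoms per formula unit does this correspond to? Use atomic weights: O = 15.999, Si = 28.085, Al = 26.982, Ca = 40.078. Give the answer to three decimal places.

1.978 Al apfu

CaO: 20.18/56.077 = 0.35986 mol → 0.35986 mol Ca, 0.35986 mol O.
Al2O3: 36.11/101.961 = 0.35416 mol → 0.70832 mol Al, 1.06248 mol O.
SiO2: 43.33/60.083 = 0.72117 mol → 0.72117 mol Si, 1.44234 mol O.
Total oxygen = 2.86468 mol. Normalization factor = 8/2.86468 = 2.79263.
Al per 8 O = 0.70832 × 2.79263 = 1.978.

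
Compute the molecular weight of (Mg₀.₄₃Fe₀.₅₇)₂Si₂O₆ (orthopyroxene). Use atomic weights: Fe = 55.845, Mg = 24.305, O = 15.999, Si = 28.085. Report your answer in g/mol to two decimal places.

M = 0.86(24.305) + 1.14(55.845) + 2(28.085) + 6(15.999)

236.73 g/mol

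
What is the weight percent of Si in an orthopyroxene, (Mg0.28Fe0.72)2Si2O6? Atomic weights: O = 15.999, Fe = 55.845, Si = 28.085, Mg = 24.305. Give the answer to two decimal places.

22.82 wt%

Formula mass = 0.56*24.305 + 1.44*55.845 + 2*28.085 + 6*15.999 = 246.192 g/mol, of which 56.170 g is Si.
So Si makes up 56.170/246.192 = 0.2282 of the mass, i.e. 22.82%.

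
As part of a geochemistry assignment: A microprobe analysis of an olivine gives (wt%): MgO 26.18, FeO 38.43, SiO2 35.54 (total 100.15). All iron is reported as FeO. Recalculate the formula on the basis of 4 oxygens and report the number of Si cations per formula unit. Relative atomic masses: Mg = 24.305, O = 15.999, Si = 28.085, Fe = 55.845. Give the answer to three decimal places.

0.999 Si apfu

MgO: 26.18/40.304 = 0.64956 mol → 0.64956 mol Mg, 0.64956 mol O.
FeO: 38.43/71.844 = 0.53491 mol → 0.53491 mol Fe, 0.53491 mol O.
SiO2: 35.54/60.083 = 0.59152 mol → 0.59152 mol Si, 1.18304 mol O.
Total oxygen = 2.36751 mol. Normalization factor = 4/2.36751 = 1.68954.
Si per 4 O = 0.59152 × 1.68954 = 0.999.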